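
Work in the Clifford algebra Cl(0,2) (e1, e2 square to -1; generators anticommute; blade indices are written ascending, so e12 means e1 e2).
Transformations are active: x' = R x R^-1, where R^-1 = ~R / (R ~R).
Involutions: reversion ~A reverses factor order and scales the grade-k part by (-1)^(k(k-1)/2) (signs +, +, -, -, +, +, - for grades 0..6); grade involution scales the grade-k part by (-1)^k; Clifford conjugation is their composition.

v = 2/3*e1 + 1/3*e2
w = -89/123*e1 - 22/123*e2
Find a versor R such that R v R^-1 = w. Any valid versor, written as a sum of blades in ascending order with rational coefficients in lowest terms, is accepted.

The midline construction: v and w both square to -5/9, so reflecting in their sum -7/123*e1 + 19/123*e2 exchanges them.
Answer: -7/123*e1 + 19/123*e2


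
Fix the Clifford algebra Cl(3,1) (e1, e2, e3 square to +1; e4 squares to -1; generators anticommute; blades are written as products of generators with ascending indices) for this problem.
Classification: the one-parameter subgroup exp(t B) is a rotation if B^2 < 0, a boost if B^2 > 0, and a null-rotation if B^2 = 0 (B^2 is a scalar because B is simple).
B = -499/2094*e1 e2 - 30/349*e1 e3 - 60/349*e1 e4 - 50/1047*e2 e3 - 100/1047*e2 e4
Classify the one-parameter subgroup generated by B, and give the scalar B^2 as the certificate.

B^2 term by term: the squares give (-499/2094)^2*(e1 e2)^2 + (-30/349)^2*(e1 e3)^2 + (-60/349)^2*(e1 e4)^2 + (-50/1047)^2*(e2 e3)^2 + (-100/1047)^2*(e2 e4)^2 = 249001/4384836*(-1) + 900/121801*(-1) + 3600/121801*(+1) + 2500/1096209*(-1) + 10000/1096209*(+1) = -1/36 (each basis 2-blade squares to minus the product of its generators' squares); cross terms between blades sharing an index anticommute and cancel; the commuting (index-disjoint) pairs give grade-4 terms 2*c*c'*(blade product), which cancel blade by blade — e1 e2 e3 e4: -2000/121801 + 2000/121801 = 0 — confirming B is simple. So B^2 = -1/36.
Answer: rotation, certificate B^2 = -1/36. Check the certificate: B^2 = -1/36, and that sign is decisive whatever form B takes.


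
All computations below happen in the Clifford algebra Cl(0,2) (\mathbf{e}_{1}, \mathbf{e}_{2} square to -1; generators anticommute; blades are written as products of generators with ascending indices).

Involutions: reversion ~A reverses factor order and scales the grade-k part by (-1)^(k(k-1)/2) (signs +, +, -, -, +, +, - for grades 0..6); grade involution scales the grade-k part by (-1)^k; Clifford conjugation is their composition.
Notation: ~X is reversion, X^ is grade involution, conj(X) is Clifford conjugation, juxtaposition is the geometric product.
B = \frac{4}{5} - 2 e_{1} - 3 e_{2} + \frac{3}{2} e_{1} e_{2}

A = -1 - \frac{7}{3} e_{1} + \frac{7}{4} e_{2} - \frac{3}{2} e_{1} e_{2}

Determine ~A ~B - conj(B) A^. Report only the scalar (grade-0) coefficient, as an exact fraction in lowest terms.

first term: \frac{61}{30} + \frac{241}{120} e_{1} - \frac{21}{10} e_{2} + \frac{66}{5} e_{1} e_{2}
second term: -\frac{37}{15} - \frac{871}{120} e_{1} - \frac{49}{10} e_{2} - \frac{51}{5} e_{1} e_{2}
Answer: \frac{9}{2}


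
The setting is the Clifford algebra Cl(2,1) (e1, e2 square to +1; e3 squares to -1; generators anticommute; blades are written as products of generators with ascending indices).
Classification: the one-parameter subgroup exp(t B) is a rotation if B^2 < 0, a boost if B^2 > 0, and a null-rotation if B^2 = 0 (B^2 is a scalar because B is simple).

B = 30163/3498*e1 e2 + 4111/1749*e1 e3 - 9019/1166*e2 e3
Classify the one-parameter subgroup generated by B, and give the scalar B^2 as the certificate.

B^2 term by term: the squares give (30163/3498)^2*(e1 e2)^2 + (4111/1749)^2*(e1 e3)^2 + (-9019/1166)^2*(e2 e3)^2 = 909806569/12236004*(-1) + 16900321/3059001*(+1) + 81342361/1359556*(+1) = -9 (each basis 2-blade squares to minus the product of its generators' squares); cross terms between blades sharing an index anticommute and cancel. So B^2 = -9.
Answer: rotation, certificate B^2 = -9. The invariant at work: B^2 = -9 is unchanged by conjugation, hence its sign classifies the subgroup whatever basis B is written in.


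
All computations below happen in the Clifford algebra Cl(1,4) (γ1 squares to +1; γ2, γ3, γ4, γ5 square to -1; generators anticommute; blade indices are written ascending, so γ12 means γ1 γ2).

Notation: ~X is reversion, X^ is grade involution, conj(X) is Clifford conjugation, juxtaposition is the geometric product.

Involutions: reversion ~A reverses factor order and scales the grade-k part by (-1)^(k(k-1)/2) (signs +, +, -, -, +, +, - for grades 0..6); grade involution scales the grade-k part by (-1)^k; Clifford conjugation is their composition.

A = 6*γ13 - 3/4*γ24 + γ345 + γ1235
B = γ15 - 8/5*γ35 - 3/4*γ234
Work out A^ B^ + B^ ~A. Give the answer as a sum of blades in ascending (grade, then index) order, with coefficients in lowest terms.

first term: -9/16*γ3 + 8/5*γ4 + 8/5*γ12 + 48/5*γ15 + γ23 - 3/4*γ25 - 6*γ35 + 9/2*γ124 - γ134 + 3/4*γ145 - 3/4*γ1245 - 6/5*γ2345
second term: 9/16*γ3 + 8/5*γ4 + 8/5*γ12 + 48/5*γ15 + γ23 + 3/4*γ25 - 6*γ35 + 9/2*γ124 + γ134 + 3/4*γ145 + 3/4*γ1245 + 6/5*γ2345
Answer: 16/5*γ4 + 16/5*γ12 + 96/5*γ15 + 2*γ23 - 12*γ35 + 9*γ124 + 3/2*γ145


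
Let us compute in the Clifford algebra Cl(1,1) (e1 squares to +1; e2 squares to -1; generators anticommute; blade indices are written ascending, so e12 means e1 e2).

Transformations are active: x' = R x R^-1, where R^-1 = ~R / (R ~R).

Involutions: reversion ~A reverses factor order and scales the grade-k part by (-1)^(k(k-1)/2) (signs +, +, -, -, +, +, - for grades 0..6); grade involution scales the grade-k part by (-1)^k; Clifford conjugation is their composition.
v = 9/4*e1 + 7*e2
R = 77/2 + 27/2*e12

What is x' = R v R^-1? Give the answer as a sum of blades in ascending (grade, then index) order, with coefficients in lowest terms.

~R = 77/2 - 27/2*e12, and R ~R = 1300, so R^-1 = ~R / (1300).
R v = -63/8*e1 + 1913/8*e2
Answer: -28251/10400*e1 + 74501/10400*e2


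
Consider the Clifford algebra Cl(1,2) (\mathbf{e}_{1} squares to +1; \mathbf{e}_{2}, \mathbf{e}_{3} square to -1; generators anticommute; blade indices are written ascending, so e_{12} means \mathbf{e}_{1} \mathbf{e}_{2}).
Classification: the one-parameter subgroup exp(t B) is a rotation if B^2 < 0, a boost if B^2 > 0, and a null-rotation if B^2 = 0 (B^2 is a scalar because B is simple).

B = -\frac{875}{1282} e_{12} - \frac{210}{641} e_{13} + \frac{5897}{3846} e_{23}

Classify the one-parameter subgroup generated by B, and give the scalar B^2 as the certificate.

B^2 term by term: the squares give (-\frac{875}{1282})^2*(e_{12})^2 + (-\frac{210}{641})^2*(e_{13})^2 + (\frac{5897}{3846})^2*(e_{23})^2 = \frac{765625}{1643524}*(+1) + \frac{44100}{410881}*(+1) + \frac{34774609}{14791716}*(-1) = -\frac{16}{9} (each basis 2-blade squares to minus the product of its generators' squares); cross terms between blades sharing an index anticommute and cancel. So B^2 = -\frac{16}{9}.
Answer: rotation, certificate B^2 = -\frac{16}{9}. Check the certificate: B^2 = -\frac{16}{9}, and that sign is decisive whatever form B takes.


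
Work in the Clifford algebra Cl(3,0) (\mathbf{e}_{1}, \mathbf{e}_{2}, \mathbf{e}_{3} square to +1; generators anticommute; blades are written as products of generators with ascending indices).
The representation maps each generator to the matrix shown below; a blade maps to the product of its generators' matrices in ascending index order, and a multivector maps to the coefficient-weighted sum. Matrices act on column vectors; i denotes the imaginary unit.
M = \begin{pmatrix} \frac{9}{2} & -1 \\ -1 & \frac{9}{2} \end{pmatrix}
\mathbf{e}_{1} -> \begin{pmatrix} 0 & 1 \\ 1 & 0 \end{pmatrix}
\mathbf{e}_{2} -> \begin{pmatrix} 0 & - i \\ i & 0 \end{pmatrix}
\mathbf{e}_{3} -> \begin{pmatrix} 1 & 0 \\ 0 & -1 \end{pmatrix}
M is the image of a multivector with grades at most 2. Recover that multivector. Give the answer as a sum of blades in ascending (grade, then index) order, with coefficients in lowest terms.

Method: 1, rho(e_{1}), rho(e_{2}), rho(e_{3}) form a trace-orthogonal basis of the 2x2 complex matrices (tr(X Y) = 2 if X = Y, else 0), so M = m0*1 + m1*rho(e_{1}) + m2*rho(e_{2}) + m3*rho(e_{3}) with m0 = tr(M)/2 = \frac{9}{2}, m1 = tr(M rho(e_{1}))/2 = -1, m2 = tr(M rho(e_{2}))/2 = 0, m3 = tr(M rho(e_{3}))/2 = 0.
Multiplying table entries, the bivector images are rho(e_{1} e_{2}) = i*rho(e_{3}), rho(e_{1} e_{3}) = -i*rho(e_{2}), rho(e_{2} e_{3}) = i*rho(e_{1}); with real blade coefficients the real parts of m0..m3 are the coefficients of 1, e_{1}, e_{2}, e_{3} and the imaginary parts give the bivectors (e_{2} e_{3}: Im m1, e_{1} e_{3}: -Im m2, e_{1} e_{2}: Im m3).
Answer: \frac{9}{2} - e_{1}


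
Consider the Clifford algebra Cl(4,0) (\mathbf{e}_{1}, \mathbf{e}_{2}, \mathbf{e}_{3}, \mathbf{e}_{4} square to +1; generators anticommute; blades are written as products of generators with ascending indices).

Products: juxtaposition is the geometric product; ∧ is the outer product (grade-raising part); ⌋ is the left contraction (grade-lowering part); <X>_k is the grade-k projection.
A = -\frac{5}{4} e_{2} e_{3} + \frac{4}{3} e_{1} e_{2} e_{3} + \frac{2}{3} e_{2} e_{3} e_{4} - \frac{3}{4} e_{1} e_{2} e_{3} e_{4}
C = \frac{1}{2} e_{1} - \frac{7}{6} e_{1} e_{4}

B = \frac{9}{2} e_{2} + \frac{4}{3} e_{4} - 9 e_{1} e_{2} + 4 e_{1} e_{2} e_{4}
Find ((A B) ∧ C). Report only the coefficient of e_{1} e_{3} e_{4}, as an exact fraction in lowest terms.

step 1: \frac{165}{8} e_{3} - \frac{239}{12} e_{1} e_{3} + \frac{8}{9} e_{2} e_{3} - \frac{109}{12} e_{3} e_{4} - e_{1} e_{2} e_{3} + \frac{61}{8} e_{1} e_{3} e_{4} - \frac{5}{3} e_{2} e_{3} e_{4} + \frac{16}{9} e_{1} e_{2} e_{3} e_{4}
step 2: -\frac{165}{16} e_{1} e_{3} + \frac{4}{9} e_{1} e_{2} e_{3} + \frac{937}{48} e_{1} e_{3} e_{4} - \frac{11}{54} e_{1} e_{2} e_{3} e_{4}
Answer: \frac{937}{48}


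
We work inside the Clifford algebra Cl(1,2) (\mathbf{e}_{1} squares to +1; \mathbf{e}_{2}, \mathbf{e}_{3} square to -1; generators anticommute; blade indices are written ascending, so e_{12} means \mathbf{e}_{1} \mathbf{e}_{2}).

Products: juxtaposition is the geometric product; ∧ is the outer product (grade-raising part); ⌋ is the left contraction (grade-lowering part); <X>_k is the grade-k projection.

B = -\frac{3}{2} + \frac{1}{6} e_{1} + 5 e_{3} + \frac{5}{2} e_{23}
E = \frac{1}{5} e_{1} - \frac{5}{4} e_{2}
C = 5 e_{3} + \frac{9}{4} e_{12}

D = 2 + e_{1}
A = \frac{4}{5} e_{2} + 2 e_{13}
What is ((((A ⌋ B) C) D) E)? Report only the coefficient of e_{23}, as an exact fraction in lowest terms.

step 1: -2 e_{3}
step 2: 10 - \frac{9}{2} e_{123}
step 3: 20 + 10 e_{1} - \frac{9}{2} e_{23} - 9 e_{123}
step 4: 2 + 4 e_{1} - 25 e_{2} + \frac{45}{8} e_{3} - \frac{25}{2} e_{12} + \frac{45}{4} e_{13} - \frac{9}{5} e_{23} - \frac{9}{10} e_{123}
Answer: -\frac{9}{5}


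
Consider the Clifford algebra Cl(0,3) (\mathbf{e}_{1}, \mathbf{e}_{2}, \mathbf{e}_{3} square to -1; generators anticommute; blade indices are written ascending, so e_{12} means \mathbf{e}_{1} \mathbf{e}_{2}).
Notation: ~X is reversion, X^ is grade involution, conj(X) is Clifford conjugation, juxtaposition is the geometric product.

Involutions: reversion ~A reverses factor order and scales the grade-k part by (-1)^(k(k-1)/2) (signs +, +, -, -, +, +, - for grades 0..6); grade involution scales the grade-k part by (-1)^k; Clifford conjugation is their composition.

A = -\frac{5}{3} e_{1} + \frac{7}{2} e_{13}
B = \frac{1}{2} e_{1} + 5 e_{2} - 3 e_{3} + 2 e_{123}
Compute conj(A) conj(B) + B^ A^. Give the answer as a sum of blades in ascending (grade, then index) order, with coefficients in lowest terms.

first term: \frac{5}{6} + \frac{21}{2} e_{1} - 7 e_{2} + \frac{7}{4} e_{3} - \frac{25}{3} e_{12} + 5 e_{13} - \frac{10}{3} e_{23} - \frac{35}{2} e_{123}
second term: \frac{5}{6} + \frac{21}{2} e_{1} - 7 e_{2} + \frac{7}{4} e_{3} + \frac{25}{3} e_{12} - 5 e_{13} + \frac{10}{3} e_{23} + \frac{35}{2} e_{123}
Answer: \frac{5}{3} + 21 e_{1} - 14 e_{2} + \frac{7}{2} e_{3}


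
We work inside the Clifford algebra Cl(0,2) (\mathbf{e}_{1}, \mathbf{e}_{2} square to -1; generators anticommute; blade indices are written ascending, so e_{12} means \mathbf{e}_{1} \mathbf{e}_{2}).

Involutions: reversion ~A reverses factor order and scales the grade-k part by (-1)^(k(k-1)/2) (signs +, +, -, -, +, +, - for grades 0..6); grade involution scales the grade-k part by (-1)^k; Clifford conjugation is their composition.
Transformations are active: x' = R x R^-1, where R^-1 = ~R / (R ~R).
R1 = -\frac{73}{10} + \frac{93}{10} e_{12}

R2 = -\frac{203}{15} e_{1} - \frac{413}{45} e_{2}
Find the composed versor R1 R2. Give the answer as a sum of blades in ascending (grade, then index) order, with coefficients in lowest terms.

Distribute over the terms of R1 (each basis-blade product reordered to ascending indices, repeated generators contracted through their squares):
(-\frac{73}{10}) R2 = \frac{14819}{150} e_{1} + \frac{30149}{450} e_{2}
(\frac{93}{10} e_{12}) R2 = \frac{12803}{150} e_{1} - \frac{6293}{50} e_{2}
Summing the partial products and collecting blades:
Answer: \frac{13811}{75} e_{1} - \frac{13244}{225} e_{2}


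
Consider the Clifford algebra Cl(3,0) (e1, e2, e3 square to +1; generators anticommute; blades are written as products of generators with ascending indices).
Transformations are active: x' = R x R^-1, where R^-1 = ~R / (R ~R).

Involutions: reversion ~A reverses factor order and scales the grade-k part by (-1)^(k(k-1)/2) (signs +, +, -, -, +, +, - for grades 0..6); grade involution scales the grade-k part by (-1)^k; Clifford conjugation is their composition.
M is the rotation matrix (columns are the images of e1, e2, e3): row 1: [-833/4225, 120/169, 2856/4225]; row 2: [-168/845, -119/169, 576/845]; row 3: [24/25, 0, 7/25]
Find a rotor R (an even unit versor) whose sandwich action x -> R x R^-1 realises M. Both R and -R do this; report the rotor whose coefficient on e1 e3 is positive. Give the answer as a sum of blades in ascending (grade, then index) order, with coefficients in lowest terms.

Method: write R = a + b12*e1 e2 + b13*e1 e3 + b23*e2 e3 with a^2 + b12^2 + b13^2 + b23^2 = 1 (so R^-1 = ~R). Expanding the columns R e_j ~R gives tr M = 4a^2 - 1 and, from the antisymmetric part, M21 - M12 = -4a*b12, M13 - M31 = 4a*b13, M32 - M23 = -4a*b23.
Here tr M = -105/169, so a^2 = (1 + tr M)/4 = 16/169 and a = ±4/13. Taking a = 4/13: M21 - M12 = -768/845, M13 - M31 = -48/169, M32 - M23 = -576/845, giving b12 = 48/65, b13 = -3/13, b23 = 36/65, i.e. R = 4/13 + 48/65*e1 e2 - 3/13*e1 e3 + 36/65*e2 e3.
Its e1 e3 coefficient is negative, so report the other preimage -R.
Answer: -4/13 - 48/65*e1 e2 + 3/13*e1 e3 - 36/65*e2 e3. Uniqueness: Spin(3) -> SO(3) maps R and -R to the same rotation of trace -105/169; fixing the sign of the e1 e3 coefficient removes the ambiguity.


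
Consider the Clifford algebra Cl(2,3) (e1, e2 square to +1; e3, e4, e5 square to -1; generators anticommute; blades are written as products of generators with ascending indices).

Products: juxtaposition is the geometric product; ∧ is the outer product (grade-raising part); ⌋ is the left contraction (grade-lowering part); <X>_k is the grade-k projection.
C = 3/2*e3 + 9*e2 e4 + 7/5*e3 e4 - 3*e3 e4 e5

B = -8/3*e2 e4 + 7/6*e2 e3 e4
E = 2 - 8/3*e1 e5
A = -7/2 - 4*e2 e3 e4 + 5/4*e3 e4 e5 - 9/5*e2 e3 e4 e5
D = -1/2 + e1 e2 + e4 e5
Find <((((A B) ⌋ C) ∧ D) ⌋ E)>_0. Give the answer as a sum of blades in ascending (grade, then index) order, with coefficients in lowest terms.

step 1: 14/3 - 32/3*e3 - 21/10*e5 + 28/3*e2 e4 + 35/24*e2 e5 - 24/5*e3 e5 - 49/12*e2 e3 e4 + 10/3*e2 e3 e5
step 2: 100 + 7*e3 + 88/3*e4 + 42*e2 e4 + 7/30*e3 e4 - 32*e4 e5 - 14*e3 e4 e5
step 3: -50 - 7/2*e3 - 44/3*e4 + 100*e1 e2 - 21*e2 e4 - 7/60*e3 e4 + 116*e4 e5 + 7*e1 e2 e3 + 88/3*e1 e2 e4 + 14*e3 e4 e5 + 7/30*e1 e2 e3 e4 - 32*e1 e2 e4 e5 - 14*e1 e2 e3 e4 e5
step 4: -100 + 400/3*e1 e5
step 5: -100
Answer: -100


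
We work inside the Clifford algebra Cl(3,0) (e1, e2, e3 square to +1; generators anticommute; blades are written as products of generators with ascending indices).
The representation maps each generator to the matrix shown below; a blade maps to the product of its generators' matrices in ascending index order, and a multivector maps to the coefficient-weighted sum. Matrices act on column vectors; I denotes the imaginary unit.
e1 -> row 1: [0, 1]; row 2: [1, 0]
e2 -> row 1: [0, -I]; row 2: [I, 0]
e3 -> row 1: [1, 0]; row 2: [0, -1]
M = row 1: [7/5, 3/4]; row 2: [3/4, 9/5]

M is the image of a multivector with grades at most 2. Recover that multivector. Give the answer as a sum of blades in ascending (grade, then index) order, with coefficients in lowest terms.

Method: 1, rho(e1), rho(e2), rho(e3) form a trace-orthogonal basis of the 2x2 complex matrices (tr(X Y) = 2 if X = Y, else 0), so M = m0*1 + m1*rho(e1) + m2*rho(e2) + m3*rho(e3) with m0 = tr(M)/2 = 8/5, m1 = tr(M rho(e1))/2 = 3/4, m2 = tr(M rho(e2))/2 = 0, m3 = tr(M rho(e3))/2 = -1/5.
Multiplying table entries, the bivector images are rho(e1 e2) = I*rho(e3), rho(e1 e3) = -I*rho(e2), rho(e2 e3) = I*rho(e1); with real blade coefficients the real parts of m0..m3 are the coefficients of 1, e1, e2, e3 and the imaginary parts give the bivectors (e2 e3: Im m1, e1 e3: -Im m2, e1 e2: Im m3).
Answer: 8/5 + 3/4*e1 - 1/5*e3


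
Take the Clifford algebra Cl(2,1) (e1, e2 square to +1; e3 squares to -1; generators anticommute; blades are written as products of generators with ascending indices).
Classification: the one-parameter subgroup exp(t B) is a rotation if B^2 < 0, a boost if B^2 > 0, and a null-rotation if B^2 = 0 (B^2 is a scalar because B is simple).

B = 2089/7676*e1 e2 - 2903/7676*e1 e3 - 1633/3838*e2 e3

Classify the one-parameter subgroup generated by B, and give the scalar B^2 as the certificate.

B^2 term by term: the squares give (2089/7676)^2*(e1 e2)^2 + (-2903/7676)^2*(e1 e3)^2 + (-1633/3838)^2*(e2 e3)^2 = 4363921/58920976*(-1) + 8427409/58920976*(+1) + 2666689/14730244*(+1) = 1/4 (each basis 2-blade squares to minus the product of its generators' squares); cross terms between blades sharing an index anticommute and cancel. So B^2 = 1/4.
Answer: boost, certificate B^2 = 1/4. Note: conjugating B changes its blade decomposition but never the scalar B^2 = 1/4, whose sign settles the classification.


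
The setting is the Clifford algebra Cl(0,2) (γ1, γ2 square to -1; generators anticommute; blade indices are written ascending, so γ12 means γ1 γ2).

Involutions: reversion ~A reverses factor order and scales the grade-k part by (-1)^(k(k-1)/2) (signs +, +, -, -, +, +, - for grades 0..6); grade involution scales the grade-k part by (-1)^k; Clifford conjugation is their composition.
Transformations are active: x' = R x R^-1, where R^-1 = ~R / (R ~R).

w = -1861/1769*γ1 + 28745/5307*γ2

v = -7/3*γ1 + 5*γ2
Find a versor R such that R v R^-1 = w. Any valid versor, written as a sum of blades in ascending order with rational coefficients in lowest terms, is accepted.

Since q(v) = q(w) = -274/9, the sum R = v + w = -17966/5307*γ1 + 55280/5307*γ2 does the job whenever invertible.
Answer: -17966/5307*γ1 + 55280/5307*γ2


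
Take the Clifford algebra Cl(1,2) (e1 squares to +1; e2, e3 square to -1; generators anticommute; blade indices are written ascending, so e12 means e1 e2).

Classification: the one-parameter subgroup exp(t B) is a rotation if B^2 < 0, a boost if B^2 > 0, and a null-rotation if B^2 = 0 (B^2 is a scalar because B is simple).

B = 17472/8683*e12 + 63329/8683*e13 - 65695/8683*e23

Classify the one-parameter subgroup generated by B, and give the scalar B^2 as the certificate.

B^2 term by term: the squares give (17472/8683)^2*(e12)^2 + (63329/8683)^2*(e13)^2 + (-65695/8683)^2*(e23)^2 = 305270784/75394489*(+1) + 4010562241/75394489*(+1) + 4315833025/75394489*(-1) = 0 (each basis 2-blade squares to minus the product of its generators' squares); cross terms between blades sharing an index anticommute and cancel. So B^2 = 0.
Answer: null-rotation, certificate B^2 = 0. Note: conjugating B changes its blade decomposition but never the scalar B^2 = 0, whose sign settles the classification.


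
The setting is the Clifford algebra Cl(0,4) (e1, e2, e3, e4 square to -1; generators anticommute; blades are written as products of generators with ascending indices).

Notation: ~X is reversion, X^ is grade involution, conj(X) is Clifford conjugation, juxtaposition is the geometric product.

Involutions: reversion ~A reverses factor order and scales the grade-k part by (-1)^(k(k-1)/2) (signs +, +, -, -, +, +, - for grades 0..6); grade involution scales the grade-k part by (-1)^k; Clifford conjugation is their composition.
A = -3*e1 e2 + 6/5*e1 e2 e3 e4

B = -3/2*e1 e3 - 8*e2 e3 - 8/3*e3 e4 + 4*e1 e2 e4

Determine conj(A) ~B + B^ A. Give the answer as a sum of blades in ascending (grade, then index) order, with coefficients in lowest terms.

first term: -24/5*e3 + 12*e4 - 16/5*e1 e2 - 24*e1 e3 - 48/5*e1 e4 + 9/2*e2 e3 + 9/5*e2 e4 + 8*e1 e2 e3 e4
second term: 24/5*e3 - 12*e4 + 16/5*e1 e2 + 24*e1 e3 + 48/5*e1 e4 - 9/2*e2 e3 - 9/5*e2 e4 + 8*e1 e2 e3 e4
Answer: 16*e1 e2 e3 e4


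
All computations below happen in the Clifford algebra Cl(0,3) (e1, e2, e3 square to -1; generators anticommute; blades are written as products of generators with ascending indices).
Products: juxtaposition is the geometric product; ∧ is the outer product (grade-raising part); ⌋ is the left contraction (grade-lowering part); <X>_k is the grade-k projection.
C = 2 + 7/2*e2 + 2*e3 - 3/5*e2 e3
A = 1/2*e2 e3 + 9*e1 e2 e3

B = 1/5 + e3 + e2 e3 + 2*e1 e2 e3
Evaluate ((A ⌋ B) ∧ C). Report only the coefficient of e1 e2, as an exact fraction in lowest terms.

step 1: 35/2 - e1
step 2: 35 - 2*e1 + 245/4*e2 + 35*e3 - 7/2*e1 e2 - 2*e1 e3 - 21/2*e2 e3 + 3/5*e1 e2 e3
Answer: -7/2


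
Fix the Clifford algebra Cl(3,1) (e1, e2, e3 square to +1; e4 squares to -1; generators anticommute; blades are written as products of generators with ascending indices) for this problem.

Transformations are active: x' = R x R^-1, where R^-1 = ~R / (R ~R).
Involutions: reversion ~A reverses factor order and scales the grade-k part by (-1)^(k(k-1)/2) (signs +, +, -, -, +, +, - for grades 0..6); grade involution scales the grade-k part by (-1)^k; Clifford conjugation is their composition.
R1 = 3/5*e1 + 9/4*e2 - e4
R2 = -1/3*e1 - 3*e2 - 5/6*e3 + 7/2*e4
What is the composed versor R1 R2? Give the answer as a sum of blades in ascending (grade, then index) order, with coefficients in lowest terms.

Distribute over the terms of R1 (each basis-blade product reordered to ascending indices, repeated generators contracted through their squares):
(3/5*e1) R2 = -1/5 - 9/5*e1 e2 - 1/2*e1 e3 + 21/10*e1 e4
(9/4*e2) R2 = -27/4 + 3/4*e1 e2 - 15/8*e2 e3 + 63/8*e2 e4
(-e4) R2 = 7/2 - 1/3*e1 e4 - 3*e2 e4 - 5/6*e3 e4
Summing the partial products and collecting blades:
Answer: -69/20 - 21/20*e1 e2 - 1/2*e1 e3 + 53/30*e1 e4 - 15/8*e2 e3 + 39/8*e2 e4 - 5/6*e3 e4


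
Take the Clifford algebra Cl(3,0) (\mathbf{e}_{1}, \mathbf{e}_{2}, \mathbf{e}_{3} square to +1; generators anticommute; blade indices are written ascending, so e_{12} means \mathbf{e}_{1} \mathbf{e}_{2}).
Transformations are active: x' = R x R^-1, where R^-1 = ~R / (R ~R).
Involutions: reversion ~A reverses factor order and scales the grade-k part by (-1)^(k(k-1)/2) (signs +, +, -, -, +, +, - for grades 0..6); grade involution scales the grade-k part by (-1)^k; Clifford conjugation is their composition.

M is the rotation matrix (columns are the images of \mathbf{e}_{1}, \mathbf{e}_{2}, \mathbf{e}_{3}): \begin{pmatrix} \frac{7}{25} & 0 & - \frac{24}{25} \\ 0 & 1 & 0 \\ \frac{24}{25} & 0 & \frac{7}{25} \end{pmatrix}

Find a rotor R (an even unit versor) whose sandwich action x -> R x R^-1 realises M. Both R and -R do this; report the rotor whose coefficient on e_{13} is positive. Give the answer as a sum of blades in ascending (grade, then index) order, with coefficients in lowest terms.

Method: write R = a + b12*e_{12} + b13*e_{13} + b23*e_{23} with a^2 + b12^2 + b13^2 + b23^2 = 1 (so R^-1 = ~R). Expanding the columns R e_j ~R gives tr M = 4a^2 - 1 and, from the antisymmetric part, M21 - M12 = -4a*b12, M13 - M31 = 4a*b13, M32 - M23 = -4a*b23.
Here tr M = \frac{39}{25}, so a^2 = (1 + tr M)/4 = \frac{16}{25} and a = ±\frac{4}{5}. Taking a = \frac{4}{5}: M21 - M12 = 0, M13 - M31 = -\frac{48}{25}, M32 - M23 = 0, giving b12 = 0, b13 = -\frac{3}{5}, b23 = 0, i.e. R = \frac{4}{5} - \frac{3}{5} e_{13}.
Its e_{13} coefficient is negative, so report the other preimage -R.
Answer: -\frac{4}{5} + \frac{3}{5} e_{13}. Note: both R and -R realise this M (trace \frac{39}{25}); the covering map identifies them, and the e_{13}-coefficient sign is the tie-breaker.


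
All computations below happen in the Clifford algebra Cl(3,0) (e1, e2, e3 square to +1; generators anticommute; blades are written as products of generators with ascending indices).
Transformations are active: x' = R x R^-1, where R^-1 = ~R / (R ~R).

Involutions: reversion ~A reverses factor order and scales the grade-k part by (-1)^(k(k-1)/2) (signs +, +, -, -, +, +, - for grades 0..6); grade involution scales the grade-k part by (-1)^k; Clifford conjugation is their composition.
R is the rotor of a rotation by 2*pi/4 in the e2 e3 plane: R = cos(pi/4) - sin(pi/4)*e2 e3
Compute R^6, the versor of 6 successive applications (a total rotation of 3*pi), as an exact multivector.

Because a rotor carries half the rotation angle, composing 6 copies of this e2 e3-plane rotor multiplies the phase: 6*(pi/4) = 3*pi/2, hence R^6 = cos(3*pi/2) - sin(3*pi/2)*e2 e3.
cos(3*pi/2) = 0 and sin(3*pi/2) = -1, so R^6 = e2 e3. The net rotation is 1*pi (after discarding 1 full turn, each of which contributes a factor -1 to the rotor); the rotor keeps the half-angle phase exactly.
Answer: e2 e3


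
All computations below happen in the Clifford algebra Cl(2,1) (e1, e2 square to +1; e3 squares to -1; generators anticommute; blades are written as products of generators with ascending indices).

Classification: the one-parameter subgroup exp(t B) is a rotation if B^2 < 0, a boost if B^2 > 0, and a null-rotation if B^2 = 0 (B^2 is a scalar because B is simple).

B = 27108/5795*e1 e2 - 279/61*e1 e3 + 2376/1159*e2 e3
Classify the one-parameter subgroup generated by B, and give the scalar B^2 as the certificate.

B^2 term by term: the squares give (27108/5795)^2*(e1 e2)^2 + (-279/61)^2*(e1 e3)^2 + (2376/1159)^2*(e2 e3)^2 = 734843664/33582025*(-1) + 77841/3721*(+1) + 5645376/1343281*(+1) = 81/25 (each basis 2-blade squares to minus the product of its generators' squares); cross terms between blades sharing an index anticommute and cancel. So B^2 = 81/25.
Answer: boost, certificate B^2 = 81/25. No conjugation can change B^2 = 81/25; the sign gives the class.


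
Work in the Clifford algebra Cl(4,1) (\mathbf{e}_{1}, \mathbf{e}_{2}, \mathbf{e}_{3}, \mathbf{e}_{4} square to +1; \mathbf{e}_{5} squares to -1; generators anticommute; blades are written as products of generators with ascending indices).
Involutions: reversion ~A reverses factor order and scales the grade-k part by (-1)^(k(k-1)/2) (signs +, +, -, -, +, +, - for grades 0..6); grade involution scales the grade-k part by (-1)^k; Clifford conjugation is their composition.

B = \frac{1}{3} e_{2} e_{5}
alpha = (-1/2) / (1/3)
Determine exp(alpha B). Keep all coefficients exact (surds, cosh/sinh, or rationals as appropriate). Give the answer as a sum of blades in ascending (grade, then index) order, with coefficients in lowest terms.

B^2 = (\frac{1}{3})^2*(e_{2} e_{5})^2 = \frac{1}{9}*(+1) = \frac{1}{9} (a basis 2-blade squares to minus the product of its generators' squares).
B^2 = \frac{1}{9} — B^2 > 0, so the exponential closes hyperbolically: l = \frac{1}{3}, alpha*l = - \frac{1}{2}, so exp(alpha B) = cosh(- \frac{1}{2}) + (sinh(- \frac{1}{2})/(\frac{1}{3}))*B = \cosh{\left(\frac{1}{2} \right)} + (- 3 \sinh{\left(\frac{1}{2} \right)})*B.
Answer: \cosh{\left(\frac{1}{2} \right)} - \sinh{\left(\frac{1}{2} \right)} e_{2} e_{5}


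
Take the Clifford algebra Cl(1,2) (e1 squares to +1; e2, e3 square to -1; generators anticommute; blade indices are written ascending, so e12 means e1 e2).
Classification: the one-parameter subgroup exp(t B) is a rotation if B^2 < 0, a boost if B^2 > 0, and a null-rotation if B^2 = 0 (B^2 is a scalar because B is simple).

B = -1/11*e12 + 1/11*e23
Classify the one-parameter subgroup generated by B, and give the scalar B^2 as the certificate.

B^2 term by term: the squares give (-1/11)^2*(e12)^2 + (1/11)^2*(e23)^2 = 1/121*(+1) + 1/121*(-1) = 0 (each basis 2-blade squares to minus the product of its generators' squares); cross terms between blades sharing an index anticommute and cancel. So B^2 = 0.
Answer: null-rotation, certificate B^2 = 0. The scalar 0 is the complete invariant here: its sign names the subgroup type.


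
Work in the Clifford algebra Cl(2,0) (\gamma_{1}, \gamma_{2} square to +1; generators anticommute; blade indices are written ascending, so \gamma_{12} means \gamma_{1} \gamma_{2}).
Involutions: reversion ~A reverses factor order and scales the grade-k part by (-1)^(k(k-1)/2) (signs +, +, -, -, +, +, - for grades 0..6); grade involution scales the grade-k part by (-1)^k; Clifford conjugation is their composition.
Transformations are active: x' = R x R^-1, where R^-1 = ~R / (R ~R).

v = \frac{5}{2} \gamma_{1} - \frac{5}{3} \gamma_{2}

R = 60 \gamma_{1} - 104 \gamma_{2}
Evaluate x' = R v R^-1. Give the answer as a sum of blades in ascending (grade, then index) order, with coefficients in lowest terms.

~R = 60 \gamma_{1} - 104 \gamma_{2}, and R ~R = 14416, so R^-1 = ~R / (14416).
R v = \frac{970}{3} + 160 \gamma_{12}
Answer: \frac{345}{1802} \gamma_{1} - \frac{8105}{2703} \gamma_{2}


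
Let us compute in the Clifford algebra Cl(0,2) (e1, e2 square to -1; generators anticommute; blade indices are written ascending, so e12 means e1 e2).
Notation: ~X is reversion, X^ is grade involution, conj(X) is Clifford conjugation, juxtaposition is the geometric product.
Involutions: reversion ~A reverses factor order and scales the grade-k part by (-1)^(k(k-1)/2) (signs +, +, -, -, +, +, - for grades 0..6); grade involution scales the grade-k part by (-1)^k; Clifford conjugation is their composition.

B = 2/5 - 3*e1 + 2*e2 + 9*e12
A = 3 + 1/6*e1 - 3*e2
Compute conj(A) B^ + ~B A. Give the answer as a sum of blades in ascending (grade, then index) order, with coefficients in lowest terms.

first term: 77/10 + 539/15*e1 - 33/10*e2 + 55/3*e12
second term: 77/10 - 539/15*e1 + 33/10*e2 - 55/3*e12
Answer: 77/5


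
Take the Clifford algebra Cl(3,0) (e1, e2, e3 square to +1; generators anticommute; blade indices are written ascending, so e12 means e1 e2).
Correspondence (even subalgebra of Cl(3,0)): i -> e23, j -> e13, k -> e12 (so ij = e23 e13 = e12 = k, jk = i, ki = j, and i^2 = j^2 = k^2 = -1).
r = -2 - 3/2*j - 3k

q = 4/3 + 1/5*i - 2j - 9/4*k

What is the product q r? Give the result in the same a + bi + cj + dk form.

In blades: q = 4/3 - 9/4*e12 - 2*e13 + 1/5*e23, r = -2 - 3*e12 - 3/2*e13.
Distribute q over r term by term (generator squares from the signature, products reordered to ascending indices): (4/3)*r = -8/3 - 4*e12 - 2*e13; (-9/4*e12)*r = -27/4 + 9/2*e12 - 27/8*e23; (-2*e13)*r = -3 + 4*e13 + 6*e23; (1/5*e23)*r = -3/10*e12 + 3/5*e13 - 2/5*e23.
Sum: -149/12 + 1/5*e12 + 13/5*e13 + 89/40*e23; translating back through the correspondence:
Answer: -149/12 + 89/40*i + 13/5*j + 1/5*k


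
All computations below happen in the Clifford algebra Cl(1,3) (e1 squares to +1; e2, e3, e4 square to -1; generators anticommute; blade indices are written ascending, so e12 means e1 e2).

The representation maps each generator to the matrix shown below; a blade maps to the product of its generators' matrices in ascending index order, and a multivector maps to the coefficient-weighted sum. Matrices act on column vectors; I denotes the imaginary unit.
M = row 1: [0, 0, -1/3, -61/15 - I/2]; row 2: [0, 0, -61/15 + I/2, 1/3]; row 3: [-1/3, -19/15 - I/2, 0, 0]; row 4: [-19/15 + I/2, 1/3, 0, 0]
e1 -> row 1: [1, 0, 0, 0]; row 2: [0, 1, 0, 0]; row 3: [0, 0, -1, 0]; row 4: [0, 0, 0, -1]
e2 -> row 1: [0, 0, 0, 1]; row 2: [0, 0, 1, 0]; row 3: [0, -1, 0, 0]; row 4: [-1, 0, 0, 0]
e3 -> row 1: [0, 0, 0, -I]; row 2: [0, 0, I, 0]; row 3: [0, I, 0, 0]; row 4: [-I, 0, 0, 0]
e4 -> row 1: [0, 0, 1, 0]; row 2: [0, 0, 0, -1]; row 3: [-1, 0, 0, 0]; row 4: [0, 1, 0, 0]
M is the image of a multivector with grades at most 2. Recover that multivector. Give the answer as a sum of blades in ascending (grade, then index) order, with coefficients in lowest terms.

Method: the blade images are trace-orthogonal — tr(rho(e_A) rho(e_B)^-1) = 4 if A = B and 0 otherwise — and rho(e_A)^-1 = (e_A)^2 * rho(e_A) with (e_A)^2 = +1 or -1, so the coefficient of e_A in the preimage is (e_A)^2 * tr(M rho(e_A))/4.
Nonzero projections over blades of grade <= 2: e2: (e2)^2 = -1, tr(M rho(e2)) = 28/5, coefficient -7/5; e12: (e12)^2 = +1, tr(M rho(e12)) = -32/3, coefficient -8/3; e13: (e13)^2 = +1, tr(M rho(e13)) = 2, coefficient 1/2; e14: (e14)^2 = +1, tr(M rho(e14)) = -4/3, coefficient -1/3. Every other blade of grade <= 2 projects to 0.
Answer: -7/5*e2 - 8/3*e12 + 1/2*e13 - 1/3*e14


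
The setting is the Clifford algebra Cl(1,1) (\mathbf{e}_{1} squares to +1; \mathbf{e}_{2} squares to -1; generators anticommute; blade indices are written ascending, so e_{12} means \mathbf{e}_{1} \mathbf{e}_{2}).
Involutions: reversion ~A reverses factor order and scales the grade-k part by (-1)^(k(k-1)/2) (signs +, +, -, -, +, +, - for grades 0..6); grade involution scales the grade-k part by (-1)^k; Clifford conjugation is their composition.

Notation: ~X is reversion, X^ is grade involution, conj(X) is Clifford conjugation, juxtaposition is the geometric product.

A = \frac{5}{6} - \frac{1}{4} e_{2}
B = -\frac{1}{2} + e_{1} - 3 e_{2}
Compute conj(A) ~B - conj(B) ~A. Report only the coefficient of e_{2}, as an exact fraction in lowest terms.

first term: \frac{1}{3} + \frac{5}{6} e_{1} - \frac{21}{8} e_{2} - \frac{1}{4} e_{12}
second term: \frac{1}{3} - \frac{5}{6} e_{1} + \frac{21}{8} e_{2} + \frac{1}{4} e_{12}
Answer: -\frac{21}{4}


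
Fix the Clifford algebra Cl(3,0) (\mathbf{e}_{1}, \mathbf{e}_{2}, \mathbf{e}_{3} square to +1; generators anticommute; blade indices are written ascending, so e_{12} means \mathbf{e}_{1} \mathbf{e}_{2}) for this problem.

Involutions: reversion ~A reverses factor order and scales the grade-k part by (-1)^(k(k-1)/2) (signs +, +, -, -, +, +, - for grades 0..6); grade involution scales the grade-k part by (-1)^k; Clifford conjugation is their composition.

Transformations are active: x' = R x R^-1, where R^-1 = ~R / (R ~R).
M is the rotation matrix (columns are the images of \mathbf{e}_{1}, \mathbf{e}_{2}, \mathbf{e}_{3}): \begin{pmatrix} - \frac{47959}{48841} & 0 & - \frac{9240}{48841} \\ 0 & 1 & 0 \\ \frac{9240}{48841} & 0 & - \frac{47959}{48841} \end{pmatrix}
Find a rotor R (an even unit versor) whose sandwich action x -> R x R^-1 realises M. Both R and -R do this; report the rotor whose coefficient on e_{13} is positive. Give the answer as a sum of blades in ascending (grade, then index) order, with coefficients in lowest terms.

Method: write R = a + b12*e_{12} + b13*e_{13} + b23*e_{23} with a^2 + b12^2 + b13^2 + b23^2 = 1 (so R^-1 = ~R). Expanding the columns R e_j ~R gives tr M = 4a^2 - 1 and, from the antisymmetric part, M21 - M12 = -4a*b12, M13 - M31 = 4a*b13, M32 - M23 = -4a*b23.
Here tr M = -\frac{47077}{48841}, so a^2 = (1 + tr M)/4 = \frac{441}{48841} and a = ±\frac{21}{221}. Taking a = \frac{21}{221}: M21 - M12 = 0, M13 - M31 = -\frac{18480}{48841}, M32 - M23 = 0, giving b12 = 0, b13 = -\frac{220}{221}, b23 = 0, i.e. R = \frac{21}{221} - \frac{220}{221} e_{13}.
Its e_{13} coefficient is negative, so report the other preimage -R.
Answer: -\frac{21}{221} + \frac{220}{221} e_{13}. Sheet selection: the two-to-one cover makes ±R indistinguishable at the matrix level (trace -\frac{47077}{48841}), so uniqueness comes from the required sign on e_{13}.


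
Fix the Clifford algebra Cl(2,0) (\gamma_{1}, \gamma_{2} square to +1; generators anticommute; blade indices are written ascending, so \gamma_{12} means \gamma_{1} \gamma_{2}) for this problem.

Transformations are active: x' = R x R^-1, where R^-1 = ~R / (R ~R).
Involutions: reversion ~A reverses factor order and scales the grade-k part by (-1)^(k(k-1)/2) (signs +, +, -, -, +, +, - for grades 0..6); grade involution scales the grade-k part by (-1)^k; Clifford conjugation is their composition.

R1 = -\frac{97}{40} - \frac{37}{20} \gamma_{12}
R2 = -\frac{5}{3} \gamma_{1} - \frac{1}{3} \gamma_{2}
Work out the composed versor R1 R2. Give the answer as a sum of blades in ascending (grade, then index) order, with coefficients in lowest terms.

Distribute over the terms of R1 (each basis-blade product reordered to ascending indices, repeated generators contracted through their squares):
(-\frac{97}{40}) R2 = \frac{97}{24} \gamma_{1} + \frac{97}{120} \gamma_{2}
(-\frac{37}{20} \gamma_{12}) R2 = \frac{37}{60} \gamma_{1} - \frac{37}{12} \gamma_{2}
Summing the partial products and collecting blades:
Answer: \frac{559}{120} \gamma_{1} - \frac{91}{40} \gamma_{2}


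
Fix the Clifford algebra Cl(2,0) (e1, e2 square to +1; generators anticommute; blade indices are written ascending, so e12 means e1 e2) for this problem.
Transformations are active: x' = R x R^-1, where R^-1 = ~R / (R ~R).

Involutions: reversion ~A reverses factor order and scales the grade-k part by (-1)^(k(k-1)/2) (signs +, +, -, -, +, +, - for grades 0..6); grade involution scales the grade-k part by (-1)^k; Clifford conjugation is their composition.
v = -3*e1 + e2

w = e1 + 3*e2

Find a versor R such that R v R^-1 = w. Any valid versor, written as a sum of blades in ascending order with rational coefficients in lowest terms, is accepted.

The midline construction: v and w both square to 10, so reflecting in their sum -2*e1 + 4*e2 exchanges them.
Answer: -2*e1 + 4*e2


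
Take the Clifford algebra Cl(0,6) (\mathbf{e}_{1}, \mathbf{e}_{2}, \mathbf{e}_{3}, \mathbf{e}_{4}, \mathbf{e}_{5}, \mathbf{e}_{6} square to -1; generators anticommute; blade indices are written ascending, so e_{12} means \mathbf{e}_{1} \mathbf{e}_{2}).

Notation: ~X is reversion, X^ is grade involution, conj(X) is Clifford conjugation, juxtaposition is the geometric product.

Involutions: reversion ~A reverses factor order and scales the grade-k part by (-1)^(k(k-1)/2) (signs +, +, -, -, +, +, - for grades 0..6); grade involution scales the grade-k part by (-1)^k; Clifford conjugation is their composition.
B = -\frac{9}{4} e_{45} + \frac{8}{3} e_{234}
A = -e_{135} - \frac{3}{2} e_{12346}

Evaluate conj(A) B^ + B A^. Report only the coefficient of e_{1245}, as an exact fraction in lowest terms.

first term: 4 e_{16} + \frac{9}{4} e_{134} - \frac{8}{3} e_{1245} + \frac{27}{8} e_{12356}
second term: -4 e_{16} + \frac{9}{4} e_{134} - \frac{8}{3} e_{1245} - \frac{27}{8} e_{12356}
Answer: -\frac{16}{3}


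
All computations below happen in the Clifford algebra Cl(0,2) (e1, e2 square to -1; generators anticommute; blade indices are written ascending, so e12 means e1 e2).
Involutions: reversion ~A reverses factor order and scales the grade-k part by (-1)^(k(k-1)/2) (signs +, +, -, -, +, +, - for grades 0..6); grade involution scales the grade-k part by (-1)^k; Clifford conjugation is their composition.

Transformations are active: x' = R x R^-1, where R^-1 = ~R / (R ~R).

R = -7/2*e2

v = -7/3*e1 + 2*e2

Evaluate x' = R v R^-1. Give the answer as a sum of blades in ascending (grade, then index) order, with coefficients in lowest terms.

~R = -7/2*e2, and R ~R = -49/4, so R^-1 = ~R / (-49/4).
R v = 7 - 49/6*e12
Answer: 7/3*e1 + 2*e2


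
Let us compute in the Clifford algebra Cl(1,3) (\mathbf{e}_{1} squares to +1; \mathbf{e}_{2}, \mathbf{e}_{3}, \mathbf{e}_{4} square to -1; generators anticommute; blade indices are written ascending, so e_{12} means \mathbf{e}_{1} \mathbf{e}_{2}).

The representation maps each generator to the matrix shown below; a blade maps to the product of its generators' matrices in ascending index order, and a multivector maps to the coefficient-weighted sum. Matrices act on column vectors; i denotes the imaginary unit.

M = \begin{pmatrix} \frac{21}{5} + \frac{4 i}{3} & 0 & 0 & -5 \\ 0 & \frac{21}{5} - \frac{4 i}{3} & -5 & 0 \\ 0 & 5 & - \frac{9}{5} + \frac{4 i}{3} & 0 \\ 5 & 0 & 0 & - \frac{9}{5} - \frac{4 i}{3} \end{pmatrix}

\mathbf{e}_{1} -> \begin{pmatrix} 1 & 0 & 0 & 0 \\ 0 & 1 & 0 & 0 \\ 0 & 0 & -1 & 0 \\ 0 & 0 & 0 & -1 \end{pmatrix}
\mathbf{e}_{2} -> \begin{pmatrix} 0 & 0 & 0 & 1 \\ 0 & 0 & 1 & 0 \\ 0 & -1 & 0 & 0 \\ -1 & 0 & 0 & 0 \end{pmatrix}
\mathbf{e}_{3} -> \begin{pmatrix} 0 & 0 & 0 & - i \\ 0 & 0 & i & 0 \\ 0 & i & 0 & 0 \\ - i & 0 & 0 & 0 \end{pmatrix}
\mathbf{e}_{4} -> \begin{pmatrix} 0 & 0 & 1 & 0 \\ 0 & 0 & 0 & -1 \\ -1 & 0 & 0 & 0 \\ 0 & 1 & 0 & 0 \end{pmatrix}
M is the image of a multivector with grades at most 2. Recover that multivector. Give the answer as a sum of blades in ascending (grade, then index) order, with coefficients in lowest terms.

Method: the blade images are trace-orthogonal — tr(rho(e_A) rho(e_B)^-1) = 4 if A = B and 0 otherwise — and rho(e_A)^-1 = (e_A)^2 * rho(e_A) with (e_A)^2 = +1 or -1, so the coefficient of e_A in the preimage is (e_A)^2 * tr(M rho(e_A))/4.
Nonzero projections over blades of grade <= 2: 1: (1)^2 = +1, tr(M 1) = \frac{24}{5}, coefficient \frac{6}{5}; e_{1}: (e_{1})^2 = +1, tr(M rho(e_{1})) = 12, coefficient 3; e_{2}: (e_{2})^2 = -1, tr(M rho(e_{2})) = 20, coefficient -5; e_{23}: (e_{23})^2 = -1, tr(M rho(e_{23})) = \frac{16}{3}, coefficient -\frac{4}{3}. Every other blade of grade <= 2 projects to 0.
Answer: \frac{6}{5} + 3 e_{1} - 5 e_{2} - \frac{4}{3} e_{23}
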